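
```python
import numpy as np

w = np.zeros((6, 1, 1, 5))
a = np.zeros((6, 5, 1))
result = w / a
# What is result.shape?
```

(6, 6, 5, 5)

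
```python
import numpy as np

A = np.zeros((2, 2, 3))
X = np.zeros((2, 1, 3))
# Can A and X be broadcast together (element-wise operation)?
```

Yes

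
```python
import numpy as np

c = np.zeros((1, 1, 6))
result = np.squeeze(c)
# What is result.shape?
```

(6,)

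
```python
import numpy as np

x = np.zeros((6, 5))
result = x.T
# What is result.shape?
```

(5, 6)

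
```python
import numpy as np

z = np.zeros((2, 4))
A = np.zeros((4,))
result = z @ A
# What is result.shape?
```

(2,)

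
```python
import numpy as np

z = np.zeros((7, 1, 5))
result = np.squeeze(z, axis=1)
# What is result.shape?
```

(7, 5)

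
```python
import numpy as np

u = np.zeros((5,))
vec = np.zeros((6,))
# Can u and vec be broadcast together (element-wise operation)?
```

No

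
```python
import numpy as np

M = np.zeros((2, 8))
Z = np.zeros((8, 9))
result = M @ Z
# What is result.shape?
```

(2, 9)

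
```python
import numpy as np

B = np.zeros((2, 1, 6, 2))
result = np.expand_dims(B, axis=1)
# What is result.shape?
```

(2, 1, 1, 6, 2)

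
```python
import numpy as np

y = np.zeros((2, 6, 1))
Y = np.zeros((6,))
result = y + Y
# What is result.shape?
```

(2, 6, 6)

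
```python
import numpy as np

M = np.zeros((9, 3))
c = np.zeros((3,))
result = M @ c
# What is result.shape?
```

(9,)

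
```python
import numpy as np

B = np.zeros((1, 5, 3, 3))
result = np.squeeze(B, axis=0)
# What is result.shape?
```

(5, 3, 3)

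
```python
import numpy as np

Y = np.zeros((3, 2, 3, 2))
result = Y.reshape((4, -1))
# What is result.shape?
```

(4, 9)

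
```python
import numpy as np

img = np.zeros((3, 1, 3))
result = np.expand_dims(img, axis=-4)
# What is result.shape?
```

(1, 3, 1, 3)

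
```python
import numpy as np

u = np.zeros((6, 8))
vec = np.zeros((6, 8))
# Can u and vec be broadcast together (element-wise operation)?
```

Yes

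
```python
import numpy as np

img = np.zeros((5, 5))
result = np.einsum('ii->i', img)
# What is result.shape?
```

(5,)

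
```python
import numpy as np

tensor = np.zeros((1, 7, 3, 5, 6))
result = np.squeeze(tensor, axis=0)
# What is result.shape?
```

(7, 3, 5, 6)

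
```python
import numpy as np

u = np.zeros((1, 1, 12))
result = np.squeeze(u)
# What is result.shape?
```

(12,)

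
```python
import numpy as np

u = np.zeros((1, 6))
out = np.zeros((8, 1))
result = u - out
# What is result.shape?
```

(8, 6)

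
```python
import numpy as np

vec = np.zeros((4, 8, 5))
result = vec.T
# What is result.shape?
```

(5, 8, 4)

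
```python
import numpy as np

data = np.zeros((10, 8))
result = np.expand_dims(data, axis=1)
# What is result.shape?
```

(10, 1, 8)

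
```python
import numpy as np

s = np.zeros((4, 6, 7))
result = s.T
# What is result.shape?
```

(7, 6, 4)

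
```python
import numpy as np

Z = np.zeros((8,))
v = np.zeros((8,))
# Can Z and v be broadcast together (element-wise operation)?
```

Yes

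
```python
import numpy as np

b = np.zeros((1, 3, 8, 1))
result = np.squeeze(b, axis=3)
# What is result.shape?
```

(1, 3, 8)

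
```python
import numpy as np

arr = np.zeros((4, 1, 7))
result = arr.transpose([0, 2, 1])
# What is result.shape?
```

(4, 7, 1)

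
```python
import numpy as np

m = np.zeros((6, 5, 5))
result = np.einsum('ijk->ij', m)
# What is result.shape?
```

(6, 5)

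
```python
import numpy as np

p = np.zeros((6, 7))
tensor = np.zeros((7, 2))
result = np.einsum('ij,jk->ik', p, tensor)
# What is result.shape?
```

(6, 2)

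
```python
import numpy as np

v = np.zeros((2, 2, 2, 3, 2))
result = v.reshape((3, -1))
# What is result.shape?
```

(3, 16)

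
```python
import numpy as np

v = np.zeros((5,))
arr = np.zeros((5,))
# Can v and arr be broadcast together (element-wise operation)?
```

Yes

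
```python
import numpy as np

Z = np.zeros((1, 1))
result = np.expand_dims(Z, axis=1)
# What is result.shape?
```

(1, 1, 1)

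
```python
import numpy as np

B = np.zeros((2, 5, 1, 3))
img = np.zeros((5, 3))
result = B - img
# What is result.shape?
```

(2, 5, 5, 3)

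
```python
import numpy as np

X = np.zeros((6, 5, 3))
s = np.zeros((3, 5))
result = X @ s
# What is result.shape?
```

(6, 5, 5)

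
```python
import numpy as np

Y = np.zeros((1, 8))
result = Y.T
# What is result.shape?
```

(8, 1)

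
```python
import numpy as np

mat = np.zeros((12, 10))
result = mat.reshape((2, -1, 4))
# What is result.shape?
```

(2, 15, 4)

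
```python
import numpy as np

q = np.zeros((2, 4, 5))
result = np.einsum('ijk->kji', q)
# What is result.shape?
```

(5, 4, 2)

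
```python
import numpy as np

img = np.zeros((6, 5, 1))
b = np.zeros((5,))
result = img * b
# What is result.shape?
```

(6, 5, 5)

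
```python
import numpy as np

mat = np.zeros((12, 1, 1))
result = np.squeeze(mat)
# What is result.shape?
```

(12,)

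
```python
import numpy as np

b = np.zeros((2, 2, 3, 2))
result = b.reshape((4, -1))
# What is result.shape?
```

(4, 6)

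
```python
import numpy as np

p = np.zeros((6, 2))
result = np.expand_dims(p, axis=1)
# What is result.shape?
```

(6, 1, 2)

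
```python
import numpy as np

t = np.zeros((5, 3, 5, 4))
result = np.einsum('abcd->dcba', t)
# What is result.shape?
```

(4, 5, 3, 5)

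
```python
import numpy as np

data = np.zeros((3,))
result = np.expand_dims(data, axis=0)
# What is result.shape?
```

(1, 3)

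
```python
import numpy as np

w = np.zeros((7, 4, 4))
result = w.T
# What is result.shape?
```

(4, 4, 7)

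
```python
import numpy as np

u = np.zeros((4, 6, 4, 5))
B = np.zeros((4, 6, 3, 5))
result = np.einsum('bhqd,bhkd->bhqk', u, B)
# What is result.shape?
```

(4, 6, 4, 3)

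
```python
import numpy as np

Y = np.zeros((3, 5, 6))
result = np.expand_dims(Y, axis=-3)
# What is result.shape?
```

(3, 1, 5, 6)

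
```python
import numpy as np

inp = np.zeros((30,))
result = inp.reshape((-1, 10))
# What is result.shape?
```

(3, 10)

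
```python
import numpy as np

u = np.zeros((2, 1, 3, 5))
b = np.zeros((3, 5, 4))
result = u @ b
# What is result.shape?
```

(2, 3, 3, 4)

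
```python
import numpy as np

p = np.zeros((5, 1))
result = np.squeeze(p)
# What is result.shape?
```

(5,)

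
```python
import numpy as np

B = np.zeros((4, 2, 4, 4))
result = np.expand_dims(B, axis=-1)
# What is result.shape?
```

(4, 2, 4, 4, 1)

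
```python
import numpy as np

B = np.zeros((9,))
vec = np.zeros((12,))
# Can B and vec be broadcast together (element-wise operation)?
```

No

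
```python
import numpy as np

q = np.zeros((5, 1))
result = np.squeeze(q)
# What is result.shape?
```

(5,)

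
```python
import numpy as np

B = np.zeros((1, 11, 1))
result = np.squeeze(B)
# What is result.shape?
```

(11,)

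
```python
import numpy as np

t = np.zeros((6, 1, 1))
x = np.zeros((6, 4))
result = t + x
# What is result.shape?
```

(6, 6, 4)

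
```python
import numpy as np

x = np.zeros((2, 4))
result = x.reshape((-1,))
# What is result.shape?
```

(8,)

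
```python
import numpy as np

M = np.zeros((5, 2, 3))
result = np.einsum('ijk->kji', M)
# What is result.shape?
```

(3, 2, 5)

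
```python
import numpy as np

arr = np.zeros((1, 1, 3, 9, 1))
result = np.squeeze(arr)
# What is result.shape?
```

(3, 9)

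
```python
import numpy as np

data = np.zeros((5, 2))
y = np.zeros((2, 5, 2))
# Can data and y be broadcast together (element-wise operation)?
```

Yes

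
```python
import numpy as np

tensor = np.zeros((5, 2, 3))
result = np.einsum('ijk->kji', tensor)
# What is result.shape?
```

(3, 2, 5)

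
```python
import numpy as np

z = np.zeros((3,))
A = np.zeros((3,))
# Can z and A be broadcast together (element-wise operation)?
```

Yes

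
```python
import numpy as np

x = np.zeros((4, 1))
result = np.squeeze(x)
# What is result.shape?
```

(4,)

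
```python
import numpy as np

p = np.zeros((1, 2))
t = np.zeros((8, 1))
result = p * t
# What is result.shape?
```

(8, 2)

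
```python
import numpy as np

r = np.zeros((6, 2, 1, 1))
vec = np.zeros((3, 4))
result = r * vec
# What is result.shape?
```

(6, 2, 3, 4)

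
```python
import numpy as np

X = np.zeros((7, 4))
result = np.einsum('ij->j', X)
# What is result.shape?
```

(4,)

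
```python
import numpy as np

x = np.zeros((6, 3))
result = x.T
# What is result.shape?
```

(3, 6)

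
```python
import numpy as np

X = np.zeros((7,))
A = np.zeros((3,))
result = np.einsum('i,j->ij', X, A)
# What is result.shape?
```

(7, 3)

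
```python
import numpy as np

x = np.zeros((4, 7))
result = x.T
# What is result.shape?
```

(7, 4)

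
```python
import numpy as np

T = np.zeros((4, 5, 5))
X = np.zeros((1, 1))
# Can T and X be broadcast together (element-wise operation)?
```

Yes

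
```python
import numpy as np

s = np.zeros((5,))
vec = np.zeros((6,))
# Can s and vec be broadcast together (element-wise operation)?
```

No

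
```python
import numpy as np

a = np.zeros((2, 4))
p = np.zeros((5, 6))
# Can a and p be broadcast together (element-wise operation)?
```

No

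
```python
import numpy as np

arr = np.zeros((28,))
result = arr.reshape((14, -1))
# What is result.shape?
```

(14, 2)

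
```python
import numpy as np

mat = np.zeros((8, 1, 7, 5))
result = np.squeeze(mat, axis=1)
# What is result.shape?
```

(8, 7, 5)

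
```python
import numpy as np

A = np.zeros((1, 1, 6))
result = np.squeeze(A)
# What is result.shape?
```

(6,)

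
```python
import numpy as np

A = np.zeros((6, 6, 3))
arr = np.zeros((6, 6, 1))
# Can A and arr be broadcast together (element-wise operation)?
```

Yes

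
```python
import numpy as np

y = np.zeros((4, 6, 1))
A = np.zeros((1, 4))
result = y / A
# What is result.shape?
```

(4, 6, 4)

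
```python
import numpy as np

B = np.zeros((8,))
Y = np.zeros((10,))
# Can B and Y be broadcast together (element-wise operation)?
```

No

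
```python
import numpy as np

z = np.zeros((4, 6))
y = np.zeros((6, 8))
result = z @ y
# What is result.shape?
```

(4, 8)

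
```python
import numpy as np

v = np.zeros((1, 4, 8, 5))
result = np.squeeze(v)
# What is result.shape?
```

(4, 8, 5)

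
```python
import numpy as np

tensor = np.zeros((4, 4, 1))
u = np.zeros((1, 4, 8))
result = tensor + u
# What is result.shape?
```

(4, 4, 8)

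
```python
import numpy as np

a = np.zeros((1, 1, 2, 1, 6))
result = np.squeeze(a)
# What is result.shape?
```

(2, 6)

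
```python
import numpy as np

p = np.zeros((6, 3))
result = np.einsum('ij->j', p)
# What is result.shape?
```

(3,)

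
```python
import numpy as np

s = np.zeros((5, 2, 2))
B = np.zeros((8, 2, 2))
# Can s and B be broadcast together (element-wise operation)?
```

No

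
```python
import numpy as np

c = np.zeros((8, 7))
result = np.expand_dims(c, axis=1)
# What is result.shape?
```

(8, 1, 7)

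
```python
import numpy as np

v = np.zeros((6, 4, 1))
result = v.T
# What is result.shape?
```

(1, 4, 6)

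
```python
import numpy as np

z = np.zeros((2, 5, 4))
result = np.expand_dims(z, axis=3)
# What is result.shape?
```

(2, 5, 4, 1)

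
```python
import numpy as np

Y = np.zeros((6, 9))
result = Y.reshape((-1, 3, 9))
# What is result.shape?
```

(2, 3, 9)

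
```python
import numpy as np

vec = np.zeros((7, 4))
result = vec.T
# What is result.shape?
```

(4, 7)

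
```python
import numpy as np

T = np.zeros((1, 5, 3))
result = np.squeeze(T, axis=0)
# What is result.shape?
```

(5, 3)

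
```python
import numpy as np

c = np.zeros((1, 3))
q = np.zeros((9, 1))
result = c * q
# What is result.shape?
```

(9, 3)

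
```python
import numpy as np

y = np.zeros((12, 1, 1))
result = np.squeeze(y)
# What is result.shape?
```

(12,)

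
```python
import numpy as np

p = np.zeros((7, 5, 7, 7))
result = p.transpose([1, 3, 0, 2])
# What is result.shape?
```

(5, 7, 7, 7)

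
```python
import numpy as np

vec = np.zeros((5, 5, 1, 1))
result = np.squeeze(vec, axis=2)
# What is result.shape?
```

(5, 5, 1)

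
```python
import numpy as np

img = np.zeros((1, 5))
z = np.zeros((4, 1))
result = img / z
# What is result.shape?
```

(4, 5)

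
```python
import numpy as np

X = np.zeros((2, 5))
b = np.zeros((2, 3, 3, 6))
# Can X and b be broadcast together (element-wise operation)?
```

No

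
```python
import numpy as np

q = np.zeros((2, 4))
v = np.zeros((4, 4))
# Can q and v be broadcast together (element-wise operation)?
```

No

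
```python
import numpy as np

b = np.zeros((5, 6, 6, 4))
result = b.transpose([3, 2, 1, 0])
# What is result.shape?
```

(4, 6, 6, 5)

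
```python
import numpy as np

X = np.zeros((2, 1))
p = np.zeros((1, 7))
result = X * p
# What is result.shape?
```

(2, 7)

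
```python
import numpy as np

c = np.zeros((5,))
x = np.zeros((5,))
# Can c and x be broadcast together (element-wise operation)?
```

Yes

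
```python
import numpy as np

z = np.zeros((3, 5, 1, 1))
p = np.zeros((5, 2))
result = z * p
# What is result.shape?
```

(3, 5, 5, 2)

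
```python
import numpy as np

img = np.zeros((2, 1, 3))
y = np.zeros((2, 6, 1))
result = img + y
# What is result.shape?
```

(2, 6, 3)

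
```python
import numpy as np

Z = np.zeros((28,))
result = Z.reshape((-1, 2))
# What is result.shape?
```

(14, 2)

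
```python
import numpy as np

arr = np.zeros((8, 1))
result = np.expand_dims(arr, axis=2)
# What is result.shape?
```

(8, 1, 1)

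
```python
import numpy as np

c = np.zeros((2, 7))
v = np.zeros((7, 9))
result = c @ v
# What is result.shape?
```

(2, 9)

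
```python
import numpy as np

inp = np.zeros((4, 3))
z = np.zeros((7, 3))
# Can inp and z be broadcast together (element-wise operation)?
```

No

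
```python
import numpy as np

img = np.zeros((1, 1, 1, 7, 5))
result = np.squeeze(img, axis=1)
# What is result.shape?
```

(1, 1, 7, 5)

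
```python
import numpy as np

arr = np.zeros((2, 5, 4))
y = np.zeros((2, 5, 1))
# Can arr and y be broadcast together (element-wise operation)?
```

Yes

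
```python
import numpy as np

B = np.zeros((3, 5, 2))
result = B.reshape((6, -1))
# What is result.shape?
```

(6, 5)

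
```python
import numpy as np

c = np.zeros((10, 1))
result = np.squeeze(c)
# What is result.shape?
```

(10,)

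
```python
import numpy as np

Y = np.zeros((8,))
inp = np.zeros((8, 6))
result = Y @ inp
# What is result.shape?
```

(6,)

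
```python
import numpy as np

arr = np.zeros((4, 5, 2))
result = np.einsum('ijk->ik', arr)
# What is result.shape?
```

(4, 2)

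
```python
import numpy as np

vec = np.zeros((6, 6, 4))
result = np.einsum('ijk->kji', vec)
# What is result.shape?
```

(4, 6, 6)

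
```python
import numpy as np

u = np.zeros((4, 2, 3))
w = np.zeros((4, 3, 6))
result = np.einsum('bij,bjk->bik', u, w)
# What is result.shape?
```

(4, 2, 6)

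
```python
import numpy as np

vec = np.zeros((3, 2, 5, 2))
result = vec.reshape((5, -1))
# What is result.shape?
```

(5, 12)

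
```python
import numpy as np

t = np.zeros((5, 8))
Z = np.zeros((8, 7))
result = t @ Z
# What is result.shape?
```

(5, 7)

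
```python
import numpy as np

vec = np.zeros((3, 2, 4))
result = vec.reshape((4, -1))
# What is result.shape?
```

(4, 6)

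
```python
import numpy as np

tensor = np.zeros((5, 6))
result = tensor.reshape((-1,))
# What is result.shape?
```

(30,)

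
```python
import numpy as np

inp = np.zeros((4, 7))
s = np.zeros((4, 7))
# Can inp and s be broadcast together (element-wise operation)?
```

Yes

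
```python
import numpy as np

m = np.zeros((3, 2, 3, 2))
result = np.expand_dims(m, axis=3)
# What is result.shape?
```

(3, 2, 3, 1, 2)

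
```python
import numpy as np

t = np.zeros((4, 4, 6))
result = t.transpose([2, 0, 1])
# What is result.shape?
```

(6, 4, 4)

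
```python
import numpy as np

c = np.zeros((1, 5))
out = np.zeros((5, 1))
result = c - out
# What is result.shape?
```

(5, 5)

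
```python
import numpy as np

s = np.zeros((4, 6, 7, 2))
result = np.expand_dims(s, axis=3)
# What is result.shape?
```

(4, 6, 7, 1, 2)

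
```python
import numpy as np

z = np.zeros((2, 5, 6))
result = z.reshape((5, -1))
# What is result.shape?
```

(5, 12)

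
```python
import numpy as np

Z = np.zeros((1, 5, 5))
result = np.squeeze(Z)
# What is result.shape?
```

(5, 5)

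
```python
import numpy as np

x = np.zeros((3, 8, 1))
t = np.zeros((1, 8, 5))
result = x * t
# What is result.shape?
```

(3, 8, 5)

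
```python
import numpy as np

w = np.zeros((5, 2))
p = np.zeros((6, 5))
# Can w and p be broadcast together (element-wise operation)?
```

No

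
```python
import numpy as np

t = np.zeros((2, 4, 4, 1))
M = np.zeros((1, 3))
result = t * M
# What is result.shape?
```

(2, 4, 4, 3)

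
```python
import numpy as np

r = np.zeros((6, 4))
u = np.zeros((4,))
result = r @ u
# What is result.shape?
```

(6,)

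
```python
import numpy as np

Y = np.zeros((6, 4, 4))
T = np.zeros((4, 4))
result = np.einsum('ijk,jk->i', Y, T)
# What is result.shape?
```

(6,)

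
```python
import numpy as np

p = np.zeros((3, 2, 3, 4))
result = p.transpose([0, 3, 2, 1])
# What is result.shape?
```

(3, 4, 3, 2)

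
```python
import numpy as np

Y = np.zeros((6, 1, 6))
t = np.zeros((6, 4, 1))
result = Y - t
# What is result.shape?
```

(6, 4, 6)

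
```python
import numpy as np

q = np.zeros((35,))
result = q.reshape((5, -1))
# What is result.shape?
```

(5, 7)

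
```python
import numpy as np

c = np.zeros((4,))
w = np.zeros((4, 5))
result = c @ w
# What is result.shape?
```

(5,)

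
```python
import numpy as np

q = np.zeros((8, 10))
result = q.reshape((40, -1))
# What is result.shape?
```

(40, 2)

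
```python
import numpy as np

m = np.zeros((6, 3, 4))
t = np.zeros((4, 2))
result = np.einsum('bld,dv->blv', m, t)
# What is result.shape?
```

(6, 3, 2)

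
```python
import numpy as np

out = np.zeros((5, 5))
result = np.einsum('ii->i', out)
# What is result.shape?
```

(5,)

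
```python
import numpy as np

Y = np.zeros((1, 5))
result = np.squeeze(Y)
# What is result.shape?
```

(5,)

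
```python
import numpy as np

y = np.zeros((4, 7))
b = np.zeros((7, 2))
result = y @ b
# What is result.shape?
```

(4, 2)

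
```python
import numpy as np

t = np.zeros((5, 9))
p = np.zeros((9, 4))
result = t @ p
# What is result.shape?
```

(5, 4)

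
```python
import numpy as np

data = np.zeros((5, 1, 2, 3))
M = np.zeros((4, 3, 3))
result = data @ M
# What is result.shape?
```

(5, 4, 2, 3)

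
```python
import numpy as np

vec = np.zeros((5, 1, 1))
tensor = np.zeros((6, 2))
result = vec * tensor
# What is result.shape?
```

(5, 6, 2)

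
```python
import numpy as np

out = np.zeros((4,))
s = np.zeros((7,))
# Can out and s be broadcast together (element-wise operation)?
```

No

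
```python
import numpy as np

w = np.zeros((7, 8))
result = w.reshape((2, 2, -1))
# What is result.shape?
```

(2, 2, 14)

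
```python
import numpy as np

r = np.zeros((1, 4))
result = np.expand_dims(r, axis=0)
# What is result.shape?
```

(1, 1, 4)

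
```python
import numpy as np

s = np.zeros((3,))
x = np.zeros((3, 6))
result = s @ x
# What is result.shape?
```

(6,)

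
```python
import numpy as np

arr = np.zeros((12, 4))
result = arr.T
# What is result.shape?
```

(4, 12)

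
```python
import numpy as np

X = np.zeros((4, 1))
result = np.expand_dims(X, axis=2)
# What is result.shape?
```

(4, 1, 1)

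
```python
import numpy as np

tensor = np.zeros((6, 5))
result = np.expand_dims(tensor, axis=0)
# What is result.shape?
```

(1, 6, 5)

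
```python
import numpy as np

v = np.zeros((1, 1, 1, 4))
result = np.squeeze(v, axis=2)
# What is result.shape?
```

(1, 1, 4)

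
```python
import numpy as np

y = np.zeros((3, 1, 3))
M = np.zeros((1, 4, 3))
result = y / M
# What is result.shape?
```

(3, 4, 3)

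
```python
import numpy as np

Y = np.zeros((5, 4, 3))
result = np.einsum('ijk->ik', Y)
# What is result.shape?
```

(5, 3)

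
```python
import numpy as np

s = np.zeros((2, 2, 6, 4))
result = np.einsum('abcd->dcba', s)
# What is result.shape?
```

(4, 6, 2, 2)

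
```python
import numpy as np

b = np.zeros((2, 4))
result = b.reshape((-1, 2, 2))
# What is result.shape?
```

(2, 2, 2)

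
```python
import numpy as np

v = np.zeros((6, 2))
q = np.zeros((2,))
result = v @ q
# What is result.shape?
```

(6,)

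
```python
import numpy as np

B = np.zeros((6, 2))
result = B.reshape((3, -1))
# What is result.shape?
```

(3, 4)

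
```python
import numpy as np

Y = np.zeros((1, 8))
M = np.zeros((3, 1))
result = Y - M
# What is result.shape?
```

(3, 8)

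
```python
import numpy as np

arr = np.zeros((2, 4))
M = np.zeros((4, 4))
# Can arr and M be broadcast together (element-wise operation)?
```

No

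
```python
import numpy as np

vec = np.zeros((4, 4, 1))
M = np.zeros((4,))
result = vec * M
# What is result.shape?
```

(4, 4, 4)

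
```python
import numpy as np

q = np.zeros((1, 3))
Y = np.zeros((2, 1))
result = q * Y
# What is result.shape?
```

(2, 3)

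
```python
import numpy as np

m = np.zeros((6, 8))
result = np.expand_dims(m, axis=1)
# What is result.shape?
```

(6, 1, 8)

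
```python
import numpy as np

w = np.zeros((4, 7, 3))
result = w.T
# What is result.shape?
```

(3, 7, 4)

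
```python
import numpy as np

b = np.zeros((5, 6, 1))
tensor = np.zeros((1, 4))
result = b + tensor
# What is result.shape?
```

(5, 6, 4)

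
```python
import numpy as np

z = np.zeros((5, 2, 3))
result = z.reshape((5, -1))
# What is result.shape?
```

(5, 6)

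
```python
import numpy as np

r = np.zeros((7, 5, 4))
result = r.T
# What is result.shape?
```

(4, 5, 7)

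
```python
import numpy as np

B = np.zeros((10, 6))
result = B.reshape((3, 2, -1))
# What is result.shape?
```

(3, 2, 10)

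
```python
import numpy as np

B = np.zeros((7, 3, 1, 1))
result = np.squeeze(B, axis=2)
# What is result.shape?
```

(7, 3, 1)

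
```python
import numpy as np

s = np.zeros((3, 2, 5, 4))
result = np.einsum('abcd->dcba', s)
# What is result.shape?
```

(4, 5, 2, 3)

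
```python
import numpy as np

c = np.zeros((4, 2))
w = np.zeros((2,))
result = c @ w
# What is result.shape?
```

(4,)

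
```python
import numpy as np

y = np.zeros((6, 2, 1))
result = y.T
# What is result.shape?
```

(1, 2, 6)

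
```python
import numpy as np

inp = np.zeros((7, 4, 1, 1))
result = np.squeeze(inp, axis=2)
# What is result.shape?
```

(7, 4, 1)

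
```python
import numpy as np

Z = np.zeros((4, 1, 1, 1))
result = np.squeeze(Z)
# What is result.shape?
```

(4,)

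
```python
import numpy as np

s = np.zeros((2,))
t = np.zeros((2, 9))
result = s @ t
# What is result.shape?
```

(9,)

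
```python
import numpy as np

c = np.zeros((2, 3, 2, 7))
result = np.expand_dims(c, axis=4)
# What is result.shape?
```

(2, 3, 2, 7, 1)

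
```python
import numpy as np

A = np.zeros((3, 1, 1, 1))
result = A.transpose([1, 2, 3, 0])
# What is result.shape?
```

(1, 1, 1, 3)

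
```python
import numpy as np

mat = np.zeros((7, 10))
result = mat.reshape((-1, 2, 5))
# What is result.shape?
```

(7, 2, 5)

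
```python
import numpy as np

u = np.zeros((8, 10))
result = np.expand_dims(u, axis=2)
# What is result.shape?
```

(8, 10, 1)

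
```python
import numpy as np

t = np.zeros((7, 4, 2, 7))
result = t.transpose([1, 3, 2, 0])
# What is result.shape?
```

(4, 7, 2, 7)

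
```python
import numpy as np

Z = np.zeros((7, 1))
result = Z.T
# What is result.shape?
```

(1, 7)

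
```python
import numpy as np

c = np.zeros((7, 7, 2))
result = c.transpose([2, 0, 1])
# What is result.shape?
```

(2, 7, 7)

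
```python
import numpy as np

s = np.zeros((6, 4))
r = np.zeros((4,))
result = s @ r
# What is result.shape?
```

(6,)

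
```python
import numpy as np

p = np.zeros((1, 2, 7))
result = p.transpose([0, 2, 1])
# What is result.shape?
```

(1, 7, 2)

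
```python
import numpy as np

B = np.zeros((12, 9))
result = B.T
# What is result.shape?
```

(9, 12)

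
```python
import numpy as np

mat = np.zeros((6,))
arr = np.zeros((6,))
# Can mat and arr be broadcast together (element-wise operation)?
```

Yes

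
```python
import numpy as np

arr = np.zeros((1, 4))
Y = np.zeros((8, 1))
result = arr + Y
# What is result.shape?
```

(8, 4)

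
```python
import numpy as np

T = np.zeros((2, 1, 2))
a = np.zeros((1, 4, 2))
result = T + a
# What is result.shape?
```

(2, 4, 2)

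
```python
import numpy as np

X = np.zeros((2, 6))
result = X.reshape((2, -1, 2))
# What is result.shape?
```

(2, 3, 2)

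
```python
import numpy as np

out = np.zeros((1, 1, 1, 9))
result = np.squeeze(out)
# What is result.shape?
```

(9,)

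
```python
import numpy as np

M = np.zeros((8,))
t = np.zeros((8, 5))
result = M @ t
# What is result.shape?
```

(5,)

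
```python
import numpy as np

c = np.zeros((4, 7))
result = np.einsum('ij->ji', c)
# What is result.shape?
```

(7, 4)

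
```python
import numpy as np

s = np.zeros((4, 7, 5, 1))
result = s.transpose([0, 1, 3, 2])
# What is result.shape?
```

(4, 7, 1, 5)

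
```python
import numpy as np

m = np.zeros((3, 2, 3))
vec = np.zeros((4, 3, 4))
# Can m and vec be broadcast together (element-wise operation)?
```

No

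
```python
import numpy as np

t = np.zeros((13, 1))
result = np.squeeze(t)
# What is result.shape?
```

(13,)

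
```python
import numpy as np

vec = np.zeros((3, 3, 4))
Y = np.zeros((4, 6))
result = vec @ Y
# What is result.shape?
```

(3, 3, 6)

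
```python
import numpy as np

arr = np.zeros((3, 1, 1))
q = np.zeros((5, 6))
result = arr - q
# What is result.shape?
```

(3, 5, 6)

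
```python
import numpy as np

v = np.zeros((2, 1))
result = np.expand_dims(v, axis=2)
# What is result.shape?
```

(2, 1, 1)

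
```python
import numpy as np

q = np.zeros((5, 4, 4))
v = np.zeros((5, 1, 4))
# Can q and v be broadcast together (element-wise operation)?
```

Yes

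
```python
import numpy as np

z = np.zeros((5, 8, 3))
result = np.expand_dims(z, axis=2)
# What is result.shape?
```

(5, 8, 1, 3)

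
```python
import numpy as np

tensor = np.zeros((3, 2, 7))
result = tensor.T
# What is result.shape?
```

(7, 2, 3)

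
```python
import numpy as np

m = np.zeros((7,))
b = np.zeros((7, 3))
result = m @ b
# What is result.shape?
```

(3,)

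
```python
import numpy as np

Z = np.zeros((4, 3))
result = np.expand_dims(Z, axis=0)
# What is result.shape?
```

(1, 4, 3)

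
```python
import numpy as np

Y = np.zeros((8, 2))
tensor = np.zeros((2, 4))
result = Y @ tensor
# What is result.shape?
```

(8, 4)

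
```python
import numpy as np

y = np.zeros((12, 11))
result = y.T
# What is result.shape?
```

(11, 12)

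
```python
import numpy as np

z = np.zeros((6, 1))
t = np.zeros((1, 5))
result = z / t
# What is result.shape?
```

(6, 5)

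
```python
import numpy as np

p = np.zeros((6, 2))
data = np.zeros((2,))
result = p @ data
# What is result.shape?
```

(6,)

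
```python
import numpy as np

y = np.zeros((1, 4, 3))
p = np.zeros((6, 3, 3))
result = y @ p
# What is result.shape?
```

(6, 4, 3)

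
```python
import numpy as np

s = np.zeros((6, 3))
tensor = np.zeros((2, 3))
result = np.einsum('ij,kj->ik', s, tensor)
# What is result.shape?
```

(6, 2)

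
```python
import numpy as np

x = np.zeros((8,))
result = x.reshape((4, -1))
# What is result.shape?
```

(4, 2)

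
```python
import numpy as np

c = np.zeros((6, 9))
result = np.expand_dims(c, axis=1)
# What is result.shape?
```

(6, 1, 9)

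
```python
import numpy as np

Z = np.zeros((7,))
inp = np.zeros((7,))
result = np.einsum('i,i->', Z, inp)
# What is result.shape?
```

()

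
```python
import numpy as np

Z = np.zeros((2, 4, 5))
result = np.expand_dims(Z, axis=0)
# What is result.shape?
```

(1, 2, 4, 5)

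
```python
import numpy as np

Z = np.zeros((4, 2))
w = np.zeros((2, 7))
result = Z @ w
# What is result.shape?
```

(4, 7)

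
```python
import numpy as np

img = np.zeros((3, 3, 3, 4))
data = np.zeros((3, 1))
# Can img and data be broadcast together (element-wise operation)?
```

Yes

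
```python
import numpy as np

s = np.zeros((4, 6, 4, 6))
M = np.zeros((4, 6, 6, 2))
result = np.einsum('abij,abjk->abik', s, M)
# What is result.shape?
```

(4, 6, 4, 2)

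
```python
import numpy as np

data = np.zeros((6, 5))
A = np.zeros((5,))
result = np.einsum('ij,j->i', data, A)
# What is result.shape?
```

(6,)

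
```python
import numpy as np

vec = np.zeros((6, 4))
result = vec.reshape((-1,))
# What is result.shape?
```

(24,)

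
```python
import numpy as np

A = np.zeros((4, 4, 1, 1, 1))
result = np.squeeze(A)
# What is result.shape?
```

(4, 4)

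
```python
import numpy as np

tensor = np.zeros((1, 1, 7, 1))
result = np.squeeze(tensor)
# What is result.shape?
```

(7,)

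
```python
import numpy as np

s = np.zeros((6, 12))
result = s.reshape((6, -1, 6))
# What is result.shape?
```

(6, 2, 6)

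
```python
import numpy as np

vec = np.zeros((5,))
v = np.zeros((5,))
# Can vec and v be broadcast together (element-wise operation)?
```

Yes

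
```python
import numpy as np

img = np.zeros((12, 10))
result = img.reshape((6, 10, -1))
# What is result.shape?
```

(6, 10, 2)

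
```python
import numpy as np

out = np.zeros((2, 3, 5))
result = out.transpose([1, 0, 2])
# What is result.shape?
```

(3, 2, 5)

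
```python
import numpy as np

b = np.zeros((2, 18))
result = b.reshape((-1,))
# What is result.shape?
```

(36,)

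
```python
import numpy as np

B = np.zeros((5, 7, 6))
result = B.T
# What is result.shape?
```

(6, 7, 5)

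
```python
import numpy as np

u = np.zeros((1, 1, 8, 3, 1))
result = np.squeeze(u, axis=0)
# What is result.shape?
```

(1, 8, 3, 1)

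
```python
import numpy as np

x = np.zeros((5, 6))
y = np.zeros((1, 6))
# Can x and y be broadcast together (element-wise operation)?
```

Yes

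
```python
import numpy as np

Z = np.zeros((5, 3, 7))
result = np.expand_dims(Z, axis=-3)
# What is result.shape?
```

(5, 1, 3, 7)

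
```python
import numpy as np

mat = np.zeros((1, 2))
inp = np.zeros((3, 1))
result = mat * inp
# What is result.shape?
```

(3, 2)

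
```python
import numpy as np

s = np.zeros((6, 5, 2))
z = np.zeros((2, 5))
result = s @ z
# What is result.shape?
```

(6, 5, 5)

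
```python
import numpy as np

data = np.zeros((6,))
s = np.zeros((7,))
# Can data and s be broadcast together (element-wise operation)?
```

No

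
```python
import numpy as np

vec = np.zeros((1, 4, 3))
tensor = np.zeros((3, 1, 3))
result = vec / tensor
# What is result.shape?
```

(3, 4, 3)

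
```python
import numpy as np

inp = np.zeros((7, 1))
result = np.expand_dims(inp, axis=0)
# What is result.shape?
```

(1, 7, 1)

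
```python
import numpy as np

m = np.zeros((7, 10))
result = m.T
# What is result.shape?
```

(10, 7)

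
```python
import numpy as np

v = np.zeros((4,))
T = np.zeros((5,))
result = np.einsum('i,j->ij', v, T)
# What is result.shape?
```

(4, 5)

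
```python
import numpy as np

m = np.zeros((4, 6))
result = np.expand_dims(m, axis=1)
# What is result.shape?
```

(4, 1, 6)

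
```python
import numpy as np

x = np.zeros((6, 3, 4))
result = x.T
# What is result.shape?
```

(4, 3, 6)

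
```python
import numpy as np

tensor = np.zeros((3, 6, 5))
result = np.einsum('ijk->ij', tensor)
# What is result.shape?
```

(3, 6)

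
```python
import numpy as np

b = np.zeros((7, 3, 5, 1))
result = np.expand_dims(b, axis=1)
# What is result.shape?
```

(7, 1, 3, 5, 1)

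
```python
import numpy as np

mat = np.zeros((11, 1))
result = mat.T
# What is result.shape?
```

(1, 11)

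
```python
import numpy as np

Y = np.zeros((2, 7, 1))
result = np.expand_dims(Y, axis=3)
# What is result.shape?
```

(2, 7, 1, 1)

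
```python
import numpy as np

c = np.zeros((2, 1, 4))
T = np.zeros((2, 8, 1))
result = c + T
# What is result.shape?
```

(2, 8, 4)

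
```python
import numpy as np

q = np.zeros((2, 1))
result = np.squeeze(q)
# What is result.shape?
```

(2,)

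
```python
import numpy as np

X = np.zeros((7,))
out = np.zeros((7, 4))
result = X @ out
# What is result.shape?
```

(4,)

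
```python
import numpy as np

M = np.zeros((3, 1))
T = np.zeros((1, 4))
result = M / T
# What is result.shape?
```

(3, 4)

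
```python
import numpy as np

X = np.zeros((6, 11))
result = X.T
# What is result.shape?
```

(11, 6)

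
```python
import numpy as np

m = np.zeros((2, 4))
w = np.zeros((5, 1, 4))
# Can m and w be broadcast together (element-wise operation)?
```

Yes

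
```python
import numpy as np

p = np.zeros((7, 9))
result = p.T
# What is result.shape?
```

(9, 7)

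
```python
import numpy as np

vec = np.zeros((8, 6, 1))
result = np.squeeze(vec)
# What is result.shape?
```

(8, 6)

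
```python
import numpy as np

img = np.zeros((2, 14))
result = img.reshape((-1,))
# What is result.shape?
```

(28,)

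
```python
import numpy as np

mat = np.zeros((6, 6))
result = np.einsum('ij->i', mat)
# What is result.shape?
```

(6,)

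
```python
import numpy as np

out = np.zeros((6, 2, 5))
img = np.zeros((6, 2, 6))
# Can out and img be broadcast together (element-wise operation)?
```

No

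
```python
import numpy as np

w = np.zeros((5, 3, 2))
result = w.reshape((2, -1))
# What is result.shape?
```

(2, 15)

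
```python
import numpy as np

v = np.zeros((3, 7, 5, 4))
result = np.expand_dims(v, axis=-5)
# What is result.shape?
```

(1, 3, 7, 5, 4)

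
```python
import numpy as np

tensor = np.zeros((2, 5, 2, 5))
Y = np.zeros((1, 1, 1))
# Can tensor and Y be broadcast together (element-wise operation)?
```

Yes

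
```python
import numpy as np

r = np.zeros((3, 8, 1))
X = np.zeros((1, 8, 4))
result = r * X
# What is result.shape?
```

(3, 8, 4)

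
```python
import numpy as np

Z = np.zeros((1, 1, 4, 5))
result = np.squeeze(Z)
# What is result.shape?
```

(4, 5)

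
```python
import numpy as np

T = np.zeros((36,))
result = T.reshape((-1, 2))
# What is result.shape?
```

(18, 2)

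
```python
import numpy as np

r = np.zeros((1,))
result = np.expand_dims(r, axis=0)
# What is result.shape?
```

(1, 1)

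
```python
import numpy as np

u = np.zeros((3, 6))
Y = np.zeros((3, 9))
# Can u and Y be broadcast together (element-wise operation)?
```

No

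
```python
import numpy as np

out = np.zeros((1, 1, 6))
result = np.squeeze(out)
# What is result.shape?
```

(6,)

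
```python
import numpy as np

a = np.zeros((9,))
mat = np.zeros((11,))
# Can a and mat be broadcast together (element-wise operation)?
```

No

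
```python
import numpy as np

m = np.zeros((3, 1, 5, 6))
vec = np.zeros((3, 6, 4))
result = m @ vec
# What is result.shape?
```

(3, 3, 5, 4)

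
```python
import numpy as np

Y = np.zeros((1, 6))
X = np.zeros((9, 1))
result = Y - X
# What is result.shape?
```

(9, 6)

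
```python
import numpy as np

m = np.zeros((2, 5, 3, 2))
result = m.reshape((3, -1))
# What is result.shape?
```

(3, 20)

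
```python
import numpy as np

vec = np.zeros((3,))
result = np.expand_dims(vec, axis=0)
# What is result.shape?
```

(1, 3)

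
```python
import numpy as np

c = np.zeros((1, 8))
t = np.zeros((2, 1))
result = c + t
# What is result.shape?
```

(2, 8)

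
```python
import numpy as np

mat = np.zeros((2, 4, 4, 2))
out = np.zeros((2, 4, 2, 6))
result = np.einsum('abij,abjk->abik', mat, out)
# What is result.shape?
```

(2, 4, 4, 6)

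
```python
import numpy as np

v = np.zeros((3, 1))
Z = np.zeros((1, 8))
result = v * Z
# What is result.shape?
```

(3, 8)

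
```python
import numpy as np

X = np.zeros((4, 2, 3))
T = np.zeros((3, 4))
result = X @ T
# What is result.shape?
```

(4, 2, 4)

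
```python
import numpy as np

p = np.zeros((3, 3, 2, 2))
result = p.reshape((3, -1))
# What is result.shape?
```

(3, 12)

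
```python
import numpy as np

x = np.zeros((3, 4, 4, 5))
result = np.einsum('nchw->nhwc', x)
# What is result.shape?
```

(3, 4, 5, 4)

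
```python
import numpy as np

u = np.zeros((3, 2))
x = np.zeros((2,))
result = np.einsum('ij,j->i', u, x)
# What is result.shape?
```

(3,)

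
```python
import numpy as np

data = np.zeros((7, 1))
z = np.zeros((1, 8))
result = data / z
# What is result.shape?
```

(7, 8)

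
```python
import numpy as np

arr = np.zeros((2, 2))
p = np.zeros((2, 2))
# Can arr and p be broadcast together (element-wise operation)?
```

Yes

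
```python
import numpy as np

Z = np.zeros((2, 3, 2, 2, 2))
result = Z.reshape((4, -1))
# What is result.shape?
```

(4, 12)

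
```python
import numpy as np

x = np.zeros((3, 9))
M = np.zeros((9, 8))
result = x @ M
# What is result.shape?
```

(3, 8)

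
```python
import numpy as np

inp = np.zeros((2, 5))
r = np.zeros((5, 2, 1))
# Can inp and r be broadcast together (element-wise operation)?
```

Yes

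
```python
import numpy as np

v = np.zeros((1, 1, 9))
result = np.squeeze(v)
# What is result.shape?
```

(9,)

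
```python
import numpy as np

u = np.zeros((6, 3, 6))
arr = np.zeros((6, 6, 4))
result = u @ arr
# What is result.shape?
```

(6, 3, 4)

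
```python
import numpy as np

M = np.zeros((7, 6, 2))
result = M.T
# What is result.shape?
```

(2, 6, 7)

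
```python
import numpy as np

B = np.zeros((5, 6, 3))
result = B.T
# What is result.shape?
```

(3, 6, 5)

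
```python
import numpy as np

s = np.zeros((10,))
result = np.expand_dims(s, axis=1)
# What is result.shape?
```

(10, 1)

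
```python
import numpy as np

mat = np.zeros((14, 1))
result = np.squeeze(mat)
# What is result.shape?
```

(14,)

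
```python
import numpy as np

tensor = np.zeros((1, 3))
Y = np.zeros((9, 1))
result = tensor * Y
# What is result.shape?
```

(9, 3)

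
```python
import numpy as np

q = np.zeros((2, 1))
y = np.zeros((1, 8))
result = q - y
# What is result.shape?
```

(2, 8)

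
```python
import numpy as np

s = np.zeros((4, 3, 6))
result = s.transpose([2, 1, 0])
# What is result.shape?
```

(6, 3, 4)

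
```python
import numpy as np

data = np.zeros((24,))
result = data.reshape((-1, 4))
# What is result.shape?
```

(6, 4)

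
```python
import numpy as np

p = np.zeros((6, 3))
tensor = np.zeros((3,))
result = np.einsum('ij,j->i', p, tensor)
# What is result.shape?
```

(6,)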